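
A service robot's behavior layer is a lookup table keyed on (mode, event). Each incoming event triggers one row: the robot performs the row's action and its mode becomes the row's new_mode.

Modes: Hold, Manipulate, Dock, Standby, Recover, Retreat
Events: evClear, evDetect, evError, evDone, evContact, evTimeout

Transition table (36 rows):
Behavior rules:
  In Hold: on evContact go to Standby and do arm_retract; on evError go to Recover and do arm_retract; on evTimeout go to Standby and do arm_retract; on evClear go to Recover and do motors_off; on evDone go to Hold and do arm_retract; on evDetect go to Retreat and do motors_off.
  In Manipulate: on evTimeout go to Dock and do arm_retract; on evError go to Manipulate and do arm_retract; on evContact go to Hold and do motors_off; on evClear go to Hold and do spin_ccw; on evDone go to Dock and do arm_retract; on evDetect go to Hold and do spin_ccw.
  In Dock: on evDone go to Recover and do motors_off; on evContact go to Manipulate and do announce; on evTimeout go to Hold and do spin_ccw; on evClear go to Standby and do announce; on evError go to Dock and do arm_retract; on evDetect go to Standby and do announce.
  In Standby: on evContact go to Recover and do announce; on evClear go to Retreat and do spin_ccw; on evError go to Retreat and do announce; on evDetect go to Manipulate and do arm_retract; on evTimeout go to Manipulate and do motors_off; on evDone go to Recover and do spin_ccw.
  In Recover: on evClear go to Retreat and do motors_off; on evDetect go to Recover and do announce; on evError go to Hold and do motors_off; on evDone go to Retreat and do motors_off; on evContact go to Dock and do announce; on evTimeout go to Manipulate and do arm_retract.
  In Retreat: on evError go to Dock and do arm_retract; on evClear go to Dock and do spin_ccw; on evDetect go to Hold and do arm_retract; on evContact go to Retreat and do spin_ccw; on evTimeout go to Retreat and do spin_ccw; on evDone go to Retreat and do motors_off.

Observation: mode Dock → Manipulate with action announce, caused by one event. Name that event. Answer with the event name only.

evContact

try evClear: (Dock, evClear) → (Standby, announce)
try evDetect: (Dock, evDetect) → (Standby, announce)
try evError: (Dock, evError) → (Dock, arm_retract)
try evDone: (Dock, evDone) → (Recover, motors_off)
try evContact: (Dock, evContact) → (Manipulate, announce)  ← matches
try evTimeout: (Dock, evTimeout) → (Hold, spin_ccw)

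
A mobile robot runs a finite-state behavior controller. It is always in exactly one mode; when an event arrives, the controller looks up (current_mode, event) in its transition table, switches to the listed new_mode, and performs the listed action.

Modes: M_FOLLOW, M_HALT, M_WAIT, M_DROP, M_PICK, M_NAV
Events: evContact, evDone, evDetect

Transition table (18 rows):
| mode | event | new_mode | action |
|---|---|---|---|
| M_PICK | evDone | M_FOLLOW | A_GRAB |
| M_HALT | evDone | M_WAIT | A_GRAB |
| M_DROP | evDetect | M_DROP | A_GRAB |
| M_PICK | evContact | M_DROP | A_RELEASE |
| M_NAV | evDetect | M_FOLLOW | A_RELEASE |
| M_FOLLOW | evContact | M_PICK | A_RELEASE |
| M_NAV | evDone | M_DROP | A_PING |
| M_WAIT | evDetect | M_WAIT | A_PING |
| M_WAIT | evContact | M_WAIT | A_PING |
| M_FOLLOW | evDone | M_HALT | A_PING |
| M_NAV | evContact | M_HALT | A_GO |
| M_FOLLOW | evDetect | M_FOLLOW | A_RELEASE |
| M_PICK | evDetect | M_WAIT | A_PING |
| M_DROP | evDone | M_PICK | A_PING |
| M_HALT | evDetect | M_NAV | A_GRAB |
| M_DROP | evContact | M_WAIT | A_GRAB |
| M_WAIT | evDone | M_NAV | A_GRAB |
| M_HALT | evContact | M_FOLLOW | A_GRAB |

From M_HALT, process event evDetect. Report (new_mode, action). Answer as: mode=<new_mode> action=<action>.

current mode = M_HALT; filter table to that mode:
  (M_HALT, evDone) → (M_WAIT, A_GRAB)
  (M_HALT, evDetect) → (M_NAV, A_GRAB)  ← event matches
  (M_HALT, evContact) → (M_FOLLOW, A_GRAB)
event = evDetect selects (M_NAV, A_GRAB)

mode=M_NAV action=A_GRAB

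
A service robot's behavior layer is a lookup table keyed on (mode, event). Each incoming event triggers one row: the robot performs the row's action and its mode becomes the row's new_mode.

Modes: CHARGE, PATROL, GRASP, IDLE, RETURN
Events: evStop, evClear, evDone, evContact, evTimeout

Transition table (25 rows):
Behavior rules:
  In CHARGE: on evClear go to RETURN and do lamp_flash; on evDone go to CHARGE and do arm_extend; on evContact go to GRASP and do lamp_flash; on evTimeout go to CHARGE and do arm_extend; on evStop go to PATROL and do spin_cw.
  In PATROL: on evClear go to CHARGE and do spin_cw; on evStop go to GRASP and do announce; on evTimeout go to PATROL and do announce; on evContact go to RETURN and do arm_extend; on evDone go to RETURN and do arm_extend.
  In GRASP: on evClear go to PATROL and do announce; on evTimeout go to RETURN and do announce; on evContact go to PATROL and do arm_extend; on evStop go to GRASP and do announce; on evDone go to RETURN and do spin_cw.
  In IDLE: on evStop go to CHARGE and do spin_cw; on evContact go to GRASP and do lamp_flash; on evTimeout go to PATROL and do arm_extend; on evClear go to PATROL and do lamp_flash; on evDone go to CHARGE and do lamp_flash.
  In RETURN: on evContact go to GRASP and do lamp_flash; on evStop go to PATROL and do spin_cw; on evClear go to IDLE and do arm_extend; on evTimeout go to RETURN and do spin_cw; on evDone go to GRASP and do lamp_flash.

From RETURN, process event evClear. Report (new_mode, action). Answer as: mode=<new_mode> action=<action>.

mode=IDLE action=arm_extend

current mode = RETURN; filter table to that mode:
  (RETURN, evContact) → (GRASP, lamp_flash)
  (RETURN, evStop) → (PATROL, spin_cw)
  (RETURN, evClear) → (IDLE, arm_extend)  ← event matches
  (RETURN, evTimeout) → (RETURN, spin_cw)
  (RETURN, evDone) → (GRASP, lamp_flash)
event = evClear selects (IDLE, arm_extend)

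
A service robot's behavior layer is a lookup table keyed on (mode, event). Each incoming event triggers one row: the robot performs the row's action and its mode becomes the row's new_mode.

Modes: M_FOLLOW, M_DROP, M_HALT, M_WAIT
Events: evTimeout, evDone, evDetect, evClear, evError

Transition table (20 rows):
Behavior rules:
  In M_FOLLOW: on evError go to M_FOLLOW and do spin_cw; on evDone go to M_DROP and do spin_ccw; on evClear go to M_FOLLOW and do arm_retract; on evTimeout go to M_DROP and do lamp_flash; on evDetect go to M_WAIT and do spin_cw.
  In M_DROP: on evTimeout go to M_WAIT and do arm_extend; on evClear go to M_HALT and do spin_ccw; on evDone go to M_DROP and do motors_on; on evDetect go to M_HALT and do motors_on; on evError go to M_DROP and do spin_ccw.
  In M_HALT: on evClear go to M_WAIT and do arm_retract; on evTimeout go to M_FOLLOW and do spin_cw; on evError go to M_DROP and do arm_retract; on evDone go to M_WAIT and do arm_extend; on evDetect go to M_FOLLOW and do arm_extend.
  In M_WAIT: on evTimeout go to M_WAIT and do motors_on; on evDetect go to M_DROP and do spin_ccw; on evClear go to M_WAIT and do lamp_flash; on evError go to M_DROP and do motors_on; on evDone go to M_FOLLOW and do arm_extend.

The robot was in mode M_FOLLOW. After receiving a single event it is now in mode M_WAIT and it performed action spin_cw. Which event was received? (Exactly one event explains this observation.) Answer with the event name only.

evDetect

try evTimeout: (M_FOLLOW, evTimeout) → (M_DROP, lamp_flash)
try evDone: (M_FOLLOW, evDone) → (M_DROP, spin_ccw)
try evDetect: (M_FOLLOW, evDetect) → (M_WAIT, spin_cw)  ← matches
try evClear: (M_FOLLOW, evClear) → (M_FOLLOW, arm_retract)
try evError: (M_FOLLOW, evError) → (M_FOLLOW, spin_cw)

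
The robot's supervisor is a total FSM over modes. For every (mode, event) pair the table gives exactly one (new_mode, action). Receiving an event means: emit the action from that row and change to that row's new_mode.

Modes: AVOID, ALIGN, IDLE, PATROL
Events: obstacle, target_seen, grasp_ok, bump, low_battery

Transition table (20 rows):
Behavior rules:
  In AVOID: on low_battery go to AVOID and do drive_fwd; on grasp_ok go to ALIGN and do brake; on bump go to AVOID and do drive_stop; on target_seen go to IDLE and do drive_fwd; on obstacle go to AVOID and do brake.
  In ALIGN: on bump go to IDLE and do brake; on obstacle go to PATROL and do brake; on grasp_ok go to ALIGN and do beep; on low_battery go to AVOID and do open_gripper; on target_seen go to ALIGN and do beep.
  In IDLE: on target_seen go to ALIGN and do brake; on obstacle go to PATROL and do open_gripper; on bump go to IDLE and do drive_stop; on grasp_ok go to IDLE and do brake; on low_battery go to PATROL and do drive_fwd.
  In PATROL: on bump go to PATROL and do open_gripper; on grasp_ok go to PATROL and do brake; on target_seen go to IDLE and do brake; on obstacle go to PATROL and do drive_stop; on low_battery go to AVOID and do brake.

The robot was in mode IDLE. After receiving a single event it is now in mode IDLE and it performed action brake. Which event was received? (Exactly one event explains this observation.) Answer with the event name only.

try obstacle: (IDLE, obstacle) → (PATROL, open_gripper)
try target_seen: (IDLE, target_seen) → (ALIGN, brake)
try grasp_ok: (IDLE, grasp_ok) → (IDLE, brake)  ← matches
try bump: (IDLE, bump) → (IDLE, drive_stop)
try low_battery: (IDLE, low_battery) → (PATROL, drive_fwd)

grasp_ok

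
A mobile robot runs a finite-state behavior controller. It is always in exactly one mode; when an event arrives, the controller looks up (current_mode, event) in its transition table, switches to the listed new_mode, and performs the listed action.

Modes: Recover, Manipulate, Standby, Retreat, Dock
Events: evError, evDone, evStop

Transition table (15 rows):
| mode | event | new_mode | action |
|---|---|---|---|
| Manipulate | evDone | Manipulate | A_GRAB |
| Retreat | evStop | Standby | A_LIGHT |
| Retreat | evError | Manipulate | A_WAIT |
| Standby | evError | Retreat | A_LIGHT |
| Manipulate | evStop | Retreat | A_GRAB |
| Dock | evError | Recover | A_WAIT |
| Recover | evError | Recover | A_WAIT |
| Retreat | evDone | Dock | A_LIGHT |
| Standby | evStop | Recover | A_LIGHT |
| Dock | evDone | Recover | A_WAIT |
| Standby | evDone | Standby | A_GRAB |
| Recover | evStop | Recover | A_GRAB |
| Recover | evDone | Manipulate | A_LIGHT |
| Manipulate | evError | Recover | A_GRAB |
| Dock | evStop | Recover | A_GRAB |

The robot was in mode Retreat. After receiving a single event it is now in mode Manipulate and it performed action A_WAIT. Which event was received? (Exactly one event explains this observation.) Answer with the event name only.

evError

try evError: (Retreat, evError) → (Manipulate, A_WAIT)  ← matches
try evDone: (Retreat, evDone) → (Dock, A_LIGHT)
try evStop: (Retreat, evStop) → (Standby, A_LIGHT)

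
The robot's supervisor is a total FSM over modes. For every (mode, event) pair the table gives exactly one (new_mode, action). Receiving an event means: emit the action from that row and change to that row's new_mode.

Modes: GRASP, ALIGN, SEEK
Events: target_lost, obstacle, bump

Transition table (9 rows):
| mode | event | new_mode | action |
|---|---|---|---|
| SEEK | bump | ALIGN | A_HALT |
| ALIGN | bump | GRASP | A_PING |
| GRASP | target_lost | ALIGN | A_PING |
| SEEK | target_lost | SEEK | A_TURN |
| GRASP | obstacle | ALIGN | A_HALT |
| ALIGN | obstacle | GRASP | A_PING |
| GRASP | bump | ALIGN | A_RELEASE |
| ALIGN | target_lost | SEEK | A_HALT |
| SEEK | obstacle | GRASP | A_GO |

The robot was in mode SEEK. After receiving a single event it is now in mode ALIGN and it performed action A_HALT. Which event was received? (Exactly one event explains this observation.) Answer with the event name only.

try target_lost: (SEEK, target_lost) → (SEEK, A_TURN)
try obstacle: (SEEK, obstacle) → (GRASP, A_GO)
try bump: (SEEK, bump) → (ALIGN, A_HALT)  ← matches

bump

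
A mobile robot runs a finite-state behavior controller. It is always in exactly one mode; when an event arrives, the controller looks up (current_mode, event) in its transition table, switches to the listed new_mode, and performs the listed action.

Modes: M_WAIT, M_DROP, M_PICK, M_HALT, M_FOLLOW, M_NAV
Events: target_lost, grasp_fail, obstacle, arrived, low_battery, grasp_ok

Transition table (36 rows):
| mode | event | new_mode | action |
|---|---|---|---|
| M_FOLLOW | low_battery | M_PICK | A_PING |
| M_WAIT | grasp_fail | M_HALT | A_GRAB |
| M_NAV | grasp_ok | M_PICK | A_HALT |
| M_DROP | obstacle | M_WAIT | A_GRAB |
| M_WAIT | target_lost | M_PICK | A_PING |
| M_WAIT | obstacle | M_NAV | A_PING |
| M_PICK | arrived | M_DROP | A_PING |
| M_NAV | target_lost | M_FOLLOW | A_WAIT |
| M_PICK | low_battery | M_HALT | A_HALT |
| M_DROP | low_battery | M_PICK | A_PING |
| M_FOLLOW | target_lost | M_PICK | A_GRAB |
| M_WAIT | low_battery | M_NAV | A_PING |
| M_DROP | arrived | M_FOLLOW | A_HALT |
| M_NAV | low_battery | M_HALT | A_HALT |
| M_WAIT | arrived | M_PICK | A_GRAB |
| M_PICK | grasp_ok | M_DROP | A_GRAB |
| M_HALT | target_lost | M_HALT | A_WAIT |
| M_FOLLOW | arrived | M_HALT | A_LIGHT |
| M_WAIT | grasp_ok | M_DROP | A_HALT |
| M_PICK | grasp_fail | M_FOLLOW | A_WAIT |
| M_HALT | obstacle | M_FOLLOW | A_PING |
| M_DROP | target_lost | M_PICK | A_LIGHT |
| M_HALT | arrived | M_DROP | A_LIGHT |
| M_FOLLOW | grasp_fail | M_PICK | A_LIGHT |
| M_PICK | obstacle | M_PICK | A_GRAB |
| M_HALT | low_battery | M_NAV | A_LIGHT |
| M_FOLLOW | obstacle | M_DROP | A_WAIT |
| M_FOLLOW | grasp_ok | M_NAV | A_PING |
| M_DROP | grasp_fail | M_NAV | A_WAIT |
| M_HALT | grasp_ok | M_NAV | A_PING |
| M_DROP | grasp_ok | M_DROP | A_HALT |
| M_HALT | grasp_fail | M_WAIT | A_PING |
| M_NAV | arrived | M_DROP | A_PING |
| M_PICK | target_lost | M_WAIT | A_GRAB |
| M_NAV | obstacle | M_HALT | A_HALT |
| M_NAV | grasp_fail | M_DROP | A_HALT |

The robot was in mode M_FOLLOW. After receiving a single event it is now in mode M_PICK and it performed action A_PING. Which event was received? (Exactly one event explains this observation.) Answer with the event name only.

low_battery

try target_lost: (M_FOLLOW, target_lost) → (M_PICK, A_GRAB)
try grasp_fail: (M_FOLLOW, grasp_fail) → (M_PICK, A_LIGHT)
try obstacle: (M_FOLLOW, obstacle) → (M_DROP, A_WAIT)
try arrived: (M_FOLLOW, arrived) → (M_HALT, A_LIGHT)
try low_battery: (M_FOLLOW, low_battery) → (M_PICK, A_PING)  ← matches
try grasp_ok: (M_FOLLOW, grasp_ok) → (M_NAV, A_PING)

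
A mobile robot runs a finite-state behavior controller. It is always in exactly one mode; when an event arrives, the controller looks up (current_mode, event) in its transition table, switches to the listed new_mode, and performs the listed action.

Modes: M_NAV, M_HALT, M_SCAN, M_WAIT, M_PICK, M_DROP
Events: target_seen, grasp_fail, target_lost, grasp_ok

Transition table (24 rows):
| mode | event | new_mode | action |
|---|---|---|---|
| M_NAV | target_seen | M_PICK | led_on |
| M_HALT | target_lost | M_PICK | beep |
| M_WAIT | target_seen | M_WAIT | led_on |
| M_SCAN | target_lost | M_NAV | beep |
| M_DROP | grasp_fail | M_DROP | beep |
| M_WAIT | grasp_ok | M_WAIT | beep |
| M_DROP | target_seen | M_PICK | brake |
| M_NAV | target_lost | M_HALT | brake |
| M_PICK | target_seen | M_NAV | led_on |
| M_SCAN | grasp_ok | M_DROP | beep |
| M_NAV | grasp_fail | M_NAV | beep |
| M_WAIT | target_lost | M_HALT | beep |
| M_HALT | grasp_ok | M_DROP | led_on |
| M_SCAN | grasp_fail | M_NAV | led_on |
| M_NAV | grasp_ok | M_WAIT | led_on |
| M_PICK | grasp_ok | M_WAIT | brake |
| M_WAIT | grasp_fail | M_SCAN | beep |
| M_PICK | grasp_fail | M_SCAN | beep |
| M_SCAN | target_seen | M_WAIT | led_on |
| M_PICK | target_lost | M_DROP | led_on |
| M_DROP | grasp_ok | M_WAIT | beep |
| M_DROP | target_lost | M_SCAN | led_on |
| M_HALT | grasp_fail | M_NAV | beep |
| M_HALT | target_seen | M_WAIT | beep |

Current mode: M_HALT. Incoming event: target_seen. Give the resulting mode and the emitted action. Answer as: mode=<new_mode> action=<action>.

mode=M_WAIT action=beep

current mode = M_HALT; filter table to that mode:
  (M_HALT, target_lost) → (M_PICK, beep)
  (M_HALT, grasp_ok) → (M_DROP, led_on)
  (M_HALT, grasp_fail) → (M_NAV, beep)
  (M_HALT, target_seen) → (M_WAIT, beep)  ← event matches
event = target_seen selects (M_WAIT, beep)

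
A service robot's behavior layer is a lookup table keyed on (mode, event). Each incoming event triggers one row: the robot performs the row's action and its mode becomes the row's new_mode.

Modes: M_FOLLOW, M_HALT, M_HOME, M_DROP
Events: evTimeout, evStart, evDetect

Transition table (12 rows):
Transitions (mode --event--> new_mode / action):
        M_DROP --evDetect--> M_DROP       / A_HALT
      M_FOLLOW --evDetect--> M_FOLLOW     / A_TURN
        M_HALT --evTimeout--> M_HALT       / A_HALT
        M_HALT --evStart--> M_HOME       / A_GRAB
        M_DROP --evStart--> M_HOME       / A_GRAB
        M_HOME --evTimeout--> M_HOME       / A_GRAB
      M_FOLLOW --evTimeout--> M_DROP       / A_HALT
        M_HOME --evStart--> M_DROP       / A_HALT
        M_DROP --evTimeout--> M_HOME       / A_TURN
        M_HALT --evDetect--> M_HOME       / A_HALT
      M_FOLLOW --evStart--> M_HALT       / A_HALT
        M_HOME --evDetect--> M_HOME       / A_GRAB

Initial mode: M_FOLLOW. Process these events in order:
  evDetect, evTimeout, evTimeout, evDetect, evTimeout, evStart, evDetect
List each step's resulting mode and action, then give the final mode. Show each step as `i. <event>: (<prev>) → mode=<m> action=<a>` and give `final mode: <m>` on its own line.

final mode: M_DROP

1. evDetect: (M_FOLLOW) → mode=M_FOLLOW action=A_TURN
2. evTimeout: (M_FOLLOW) → mode=M_DROP action=A_HALT
3. evTimeout: (M_DROP) → mode=M_HOME action=A_TURN
4. evDetect: (M_HOME) → mode=M_HOME action=A_GRAB
5. evTimeout: (M_HOME) → mode=M_HOME action=A_GRAB
6. evStart: (M_HOME) → mode=M_DROP action=A_HALT
7. evDetect: (M_DROP) → mode=M_DROP action=A_HALT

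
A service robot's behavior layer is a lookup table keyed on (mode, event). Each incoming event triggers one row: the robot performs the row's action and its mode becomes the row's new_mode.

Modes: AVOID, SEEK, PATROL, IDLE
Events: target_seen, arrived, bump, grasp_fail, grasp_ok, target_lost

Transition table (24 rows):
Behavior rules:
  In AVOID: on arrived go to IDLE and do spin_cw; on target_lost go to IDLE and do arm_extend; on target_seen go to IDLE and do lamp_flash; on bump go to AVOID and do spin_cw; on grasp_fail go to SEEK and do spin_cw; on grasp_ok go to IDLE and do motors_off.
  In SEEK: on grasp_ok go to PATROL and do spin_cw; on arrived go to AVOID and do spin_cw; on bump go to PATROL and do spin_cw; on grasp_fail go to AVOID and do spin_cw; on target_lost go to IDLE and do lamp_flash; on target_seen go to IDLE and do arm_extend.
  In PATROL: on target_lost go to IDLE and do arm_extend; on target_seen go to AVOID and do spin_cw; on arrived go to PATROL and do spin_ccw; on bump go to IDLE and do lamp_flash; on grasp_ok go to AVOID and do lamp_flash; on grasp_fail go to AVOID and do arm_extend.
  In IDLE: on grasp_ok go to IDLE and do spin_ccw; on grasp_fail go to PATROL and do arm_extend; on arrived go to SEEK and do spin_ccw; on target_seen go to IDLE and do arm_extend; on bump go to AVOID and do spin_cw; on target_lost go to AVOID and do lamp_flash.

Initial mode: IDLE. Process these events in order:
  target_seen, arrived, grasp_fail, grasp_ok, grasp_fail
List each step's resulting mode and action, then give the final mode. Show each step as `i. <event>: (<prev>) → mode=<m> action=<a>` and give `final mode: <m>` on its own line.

final mode: PATROL

1. target_seen: (IDLE) → mode=IDLE action=arm_extend
2. arrived: (IDLE) → mode=SEEK action=spin_ccw
3. grasp_fail: (SEEK) → mode=AVOID action=spin_cw
4. grasp_ok: (AVOID) → mode=IDLE action=motors_off
5. grasp_fail: (IDLE) → mode=PATROL action=arm_extend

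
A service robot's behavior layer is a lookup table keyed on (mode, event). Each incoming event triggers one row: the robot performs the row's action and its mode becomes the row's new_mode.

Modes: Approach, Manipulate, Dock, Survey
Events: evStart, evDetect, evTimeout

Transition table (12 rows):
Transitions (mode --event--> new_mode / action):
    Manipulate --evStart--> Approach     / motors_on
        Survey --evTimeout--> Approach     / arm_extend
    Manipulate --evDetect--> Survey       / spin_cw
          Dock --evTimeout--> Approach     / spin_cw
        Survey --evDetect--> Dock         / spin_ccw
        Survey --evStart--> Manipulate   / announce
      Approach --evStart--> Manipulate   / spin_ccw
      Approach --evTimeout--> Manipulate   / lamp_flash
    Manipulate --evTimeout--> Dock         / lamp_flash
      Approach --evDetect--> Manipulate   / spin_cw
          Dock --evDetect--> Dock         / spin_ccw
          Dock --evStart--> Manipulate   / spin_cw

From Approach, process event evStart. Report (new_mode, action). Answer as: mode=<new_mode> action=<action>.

mode=Manipulate action=spin_ccw

current mode = Approach; filter table to that mode:
  (Approach, evStart) → (Manipulate, spin_ccw)  ← event matches
  (Approach, evTimeout) → (Manipulate, lamp_flash)
  (Approach, evDetect) → (Manipulate, spin_cw)
event = evStart selects (Manipulate, spin_ccw)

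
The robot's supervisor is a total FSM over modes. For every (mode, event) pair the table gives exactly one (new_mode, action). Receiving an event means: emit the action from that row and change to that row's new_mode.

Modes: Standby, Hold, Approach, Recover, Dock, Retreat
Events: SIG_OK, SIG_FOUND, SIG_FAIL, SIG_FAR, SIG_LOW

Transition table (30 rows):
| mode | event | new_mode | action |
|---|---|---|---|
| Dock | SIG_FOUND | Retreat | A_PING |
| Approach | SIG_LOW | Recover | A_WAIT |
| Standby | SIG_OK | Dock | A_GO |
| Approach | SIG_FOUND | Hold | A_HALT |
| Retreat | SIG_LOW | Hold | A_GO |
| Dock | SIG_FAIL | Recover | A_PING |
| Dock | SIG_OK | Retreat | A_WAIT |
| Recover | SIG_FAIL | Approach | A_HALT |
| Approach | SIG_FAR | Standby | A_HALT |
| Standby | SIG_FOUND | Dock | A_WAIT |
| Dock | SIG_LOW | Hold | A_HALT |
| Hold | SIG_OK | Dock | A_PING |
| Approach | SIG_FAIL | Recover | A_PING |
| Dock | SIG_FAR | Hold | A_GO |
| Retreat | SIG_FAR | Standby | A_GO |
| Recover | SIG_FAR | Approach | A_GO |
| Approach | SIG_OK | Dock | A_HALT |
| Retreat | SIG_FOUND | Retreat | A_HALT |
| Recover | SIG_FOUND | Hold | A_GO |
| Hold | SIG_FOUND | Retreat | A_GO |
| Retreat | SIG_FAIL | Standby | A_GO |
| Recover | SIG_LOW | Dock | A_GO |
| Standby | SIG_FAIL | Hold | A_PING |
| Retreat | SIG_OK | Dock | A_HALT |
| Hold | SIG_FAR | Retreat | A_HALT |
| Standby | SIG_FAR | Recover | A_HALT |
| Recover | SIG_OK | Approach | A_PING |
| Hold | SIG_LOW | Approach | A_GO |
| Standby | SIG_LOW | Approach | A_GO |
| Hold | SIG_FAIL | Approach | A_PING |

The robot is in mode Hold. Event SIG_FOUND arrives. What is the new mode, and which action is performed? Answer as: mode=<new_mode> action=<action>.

current mode = Hold; filter table to that mode:
  (Hold, SIG_OK) → (Dock, A_PING)
  (Hold, SIG_FOUND) → (Retreat, A_GO)  ← event matches
  (Hold, SIG_FAR) → (Retreat, A_HALT)
  (Hold, SIG_LOW) → (Approach, A_GO)
  (Hold, SIG_FAIL) → (Approach, A_PING)
event = SIG_FOUND selects (Retreat, A_GO)

mode=Retreat action=A_GO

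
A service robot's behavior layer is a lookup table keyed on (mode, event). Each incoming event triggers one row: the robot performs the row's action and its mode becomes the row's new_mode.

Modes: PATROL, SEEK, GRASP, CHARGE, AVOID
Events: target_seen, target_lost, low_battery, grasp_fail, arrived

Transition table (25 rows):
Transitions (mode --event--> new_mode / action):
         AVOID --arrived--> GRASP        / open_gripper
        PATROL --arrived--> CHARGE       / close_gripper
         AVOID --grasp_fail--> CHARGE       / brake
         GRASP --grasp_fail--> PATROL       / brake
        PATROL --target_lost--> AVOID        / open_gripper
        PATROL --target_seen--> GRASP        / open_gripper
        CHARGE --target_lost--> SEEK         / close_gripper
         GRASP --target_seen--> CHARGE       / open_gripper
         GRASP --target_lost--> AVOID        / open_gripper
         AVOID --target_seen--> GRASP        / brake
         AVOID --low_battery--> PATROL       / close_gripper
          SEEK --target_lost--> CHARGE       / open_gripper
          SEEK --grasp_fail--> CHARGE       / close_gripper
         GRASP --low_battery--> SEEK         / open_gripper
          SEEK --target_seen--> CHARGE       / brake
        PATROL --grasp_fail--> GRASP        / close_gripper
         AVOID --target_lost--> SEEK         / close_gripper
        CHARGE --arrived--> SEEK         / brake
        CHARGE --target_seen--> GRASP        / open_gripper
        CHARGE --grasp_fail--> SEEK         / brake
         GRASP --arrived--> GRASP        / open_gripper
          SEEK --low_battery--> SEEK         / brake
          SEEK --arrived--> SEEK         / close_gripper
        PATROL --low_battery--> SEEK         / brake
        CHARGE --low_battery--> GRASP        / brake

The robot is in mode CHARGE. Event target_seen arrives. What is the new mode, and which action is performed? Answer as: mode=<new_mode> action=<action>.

current mode = CHARGE; filter table to that mode:
  (CHARGE, target_lost) → (SEEK, close_gripper)
  (CHARGE, arrived) → (SEEK, brake)
  (CHARGE, target_seen) → (GRASP, open_gripper)  ← event matches
  (CHARGE, grasp_fail) → (SEEK, brake)
  (CHARGE, low_battery) → (GRASP, brake)
event = target_seen selects (GRASP, open_gripper)

mode=GRASP action=open_gripper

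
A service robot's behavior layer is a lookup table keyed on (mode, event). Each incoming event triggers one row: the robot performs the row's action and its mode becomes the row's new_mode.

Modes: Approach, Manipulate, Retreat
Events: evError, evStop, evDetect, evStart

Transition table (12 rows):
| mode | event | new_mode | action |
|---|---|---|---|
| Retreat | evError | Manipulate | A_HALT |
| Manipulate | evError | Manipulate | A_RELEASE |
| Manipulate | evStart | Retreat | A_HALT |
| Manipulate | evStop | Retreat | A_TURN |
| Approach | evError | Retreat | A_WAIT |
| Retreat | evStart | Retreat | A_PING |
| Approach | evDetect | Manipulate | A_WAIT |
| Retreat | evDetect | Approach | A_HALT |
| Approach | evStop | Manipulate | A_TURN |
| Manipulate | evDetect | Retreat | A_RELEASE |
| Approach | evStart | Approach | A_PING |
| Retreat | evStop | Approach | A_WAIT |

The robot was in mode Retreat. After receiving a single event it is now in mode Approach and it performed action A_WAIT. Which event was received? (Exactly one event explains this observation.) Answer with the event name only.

try evError: (Retreat, evError) → (Manipulate, A_HALT)
try evStop: (Retreat, evStop) → (Approach, A_WAIT)  ← matches
try evDetect: (Retreat, evDetect) → (Approach, A_HALT)
try evStart: (Retreat, evStart) → (Retreat, A_PING)

evStop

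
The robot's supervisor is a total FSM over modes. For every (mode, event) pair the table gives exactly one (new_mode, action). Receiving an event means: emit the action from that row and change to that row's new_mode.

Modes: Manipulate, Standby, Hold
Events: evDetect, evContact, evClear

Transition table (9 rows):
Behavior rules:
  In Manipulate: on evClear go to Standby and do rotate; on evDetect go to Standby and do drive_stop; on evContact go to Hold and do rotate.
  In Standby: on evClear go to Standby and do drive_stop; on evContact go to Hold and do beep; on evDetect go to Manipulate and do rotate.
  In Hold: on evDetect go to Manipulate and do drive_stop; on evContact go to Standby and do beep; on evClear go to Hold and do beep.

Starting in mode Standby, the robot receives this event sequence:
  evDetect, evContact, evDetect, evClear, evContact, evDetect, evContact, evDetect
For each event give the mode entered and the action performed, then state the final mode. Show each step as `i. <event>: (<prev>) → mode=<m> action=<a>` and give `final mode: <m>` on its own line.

final mode: Manipulate

1. evDetect: (Standby) → mode=Manipulate action=rotate
2. evContact: (Manipulate) → mode=Hold action=rotate
3. evDetect: (Hold) → mode=Manipulate action=drive_stop
4. evClear: (Manipulate) → mode=Standby action=rotate
5. evContact: (Standby) → mode=Hold action=beep
6. evDetect: (Hold) → mode=Manipulate action=drive_stop
7. evContact: (Manipulate) → mode=Hold action=rotate
8. evDetect: (Hold) → mode=Manipulate action=drive_stop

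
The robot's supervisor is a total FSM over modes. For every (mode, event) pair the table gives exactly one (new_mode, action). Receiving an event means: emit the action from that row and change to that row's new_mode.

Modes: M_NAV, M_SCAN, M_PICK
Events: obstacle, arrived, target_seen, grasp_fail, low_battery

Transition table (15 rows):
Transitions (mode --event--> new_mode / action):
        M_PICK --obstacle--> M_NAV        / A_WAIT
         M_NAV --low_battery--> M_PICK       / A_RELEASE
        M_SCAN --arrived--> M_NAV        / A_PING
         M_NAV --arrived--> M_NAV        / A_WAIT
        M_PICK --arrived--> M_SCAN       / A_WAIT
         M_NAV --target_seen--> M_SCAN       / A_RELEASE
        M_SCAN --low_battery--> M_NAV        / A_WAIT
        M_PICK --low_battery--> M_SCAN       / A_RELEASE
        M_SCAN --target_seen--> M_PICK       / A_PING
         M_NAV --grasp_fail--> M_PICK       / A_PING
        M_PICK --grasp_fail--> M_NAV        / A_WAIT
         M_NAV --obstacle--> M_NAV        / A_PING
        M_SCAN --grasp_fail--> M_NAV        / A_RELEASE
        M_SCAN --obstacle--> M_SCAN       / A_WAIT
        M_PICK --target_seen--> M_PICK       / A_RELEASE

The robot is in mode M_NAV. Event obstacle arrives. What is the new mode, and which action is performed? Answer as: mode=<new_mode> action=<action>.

current mode = M_NAV; filter table to that mode:
  (M_NAV, low_battery) → (M_PICK, A_RELEASE)
  (M_NAV, arrived) → (M_NAV, A_WAIT)
  (M_NAV, target_seen) → (M_SCAN, A_RELEASE)
  (M_NAV, grasp_fail) → (M_PICK, A_PING)
  (M_NAV, obstacle) → (M_NAV, A_PING)  ← event matches
event = obstacle selects (M_NAV, A_PING)

mode=M_NAV action=A_PING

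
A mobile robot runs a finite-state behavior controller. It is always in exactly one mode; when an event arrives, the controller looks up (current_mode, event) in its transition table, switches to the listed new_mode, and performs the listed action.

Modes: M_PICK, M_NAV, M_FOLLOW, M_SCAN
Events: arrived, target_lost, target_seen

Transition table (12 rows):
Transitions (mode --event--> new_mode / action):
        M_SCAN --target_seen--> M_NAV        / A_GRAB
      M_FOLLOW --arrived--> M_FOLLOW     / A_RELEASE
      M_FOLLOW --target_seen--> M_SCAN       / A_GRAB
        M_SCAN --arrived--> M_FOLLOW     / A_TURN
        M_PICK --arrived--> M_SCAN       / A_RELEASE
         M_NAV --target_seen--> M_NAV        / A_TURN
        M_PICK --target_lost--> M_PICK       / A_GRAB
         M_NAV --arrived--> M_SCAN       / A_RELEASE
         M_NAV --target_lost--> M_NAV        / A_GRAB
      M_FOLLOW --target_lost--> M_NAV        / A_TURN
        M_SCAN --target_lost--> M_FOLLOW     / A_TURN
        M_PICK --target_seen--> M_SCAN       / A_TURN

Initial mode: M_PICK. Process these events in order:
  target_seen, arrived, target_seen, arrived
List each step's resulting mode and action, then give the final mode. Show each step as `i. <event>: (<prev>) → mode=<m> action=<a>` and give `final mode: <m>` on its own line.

final mode: M_FOLLOW

1. target_seen: (M_PICK) → mode=M_SCAN action=A_TURN
2. arrived: (M_SCAN) → mode=M_FOLLOW action=A_TURN
3. target_seen: (M_FOLLOW) → mode=M_SCAN action=A_GRAB
4. arrived: (M_SCAN) → mode=M_FOLLOW action=A_TURN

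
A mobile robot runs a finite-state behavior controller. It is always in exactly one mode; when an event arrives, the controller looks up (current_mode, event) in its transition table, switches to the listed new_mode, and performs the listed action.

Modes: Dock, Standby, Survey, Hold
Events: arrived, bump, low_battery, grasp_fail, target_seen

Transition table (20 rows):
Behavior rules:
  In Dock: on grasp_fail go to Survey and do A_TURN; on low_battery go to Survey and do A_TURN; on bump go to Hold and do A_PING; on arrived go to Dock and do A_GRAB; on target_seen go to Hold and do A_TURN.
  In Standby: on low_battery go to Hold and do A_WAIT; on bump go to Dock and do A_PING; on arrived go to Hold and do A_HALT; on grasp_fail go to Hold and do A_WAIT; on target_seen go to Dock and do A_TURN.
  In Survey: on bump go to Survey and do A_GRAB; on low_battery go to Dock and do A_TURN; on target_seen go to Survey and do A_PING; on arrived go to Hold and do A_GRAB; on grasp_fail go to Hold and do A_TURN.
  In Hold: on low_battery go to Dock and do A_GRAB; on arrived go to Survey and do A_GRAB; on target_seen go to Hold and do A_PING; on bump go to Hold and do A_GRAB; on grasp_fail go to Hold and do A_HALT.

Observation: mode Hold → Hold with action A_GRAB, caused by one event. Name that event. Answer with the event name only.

try arrived: (Hold, arrived) → (Survey, A_GRAB)
try bump: (Hold, bump) → (Hold, A_GRAB)  ← matches
try low_battery: (Hold, low_battery) → (Dock, A_GRAB)
try grasp_fail: (Hold, grasp_fail) → (Hold, A_HALT)
try target_seen: (Hold, target_seen) → (Hold, A_PING)

bump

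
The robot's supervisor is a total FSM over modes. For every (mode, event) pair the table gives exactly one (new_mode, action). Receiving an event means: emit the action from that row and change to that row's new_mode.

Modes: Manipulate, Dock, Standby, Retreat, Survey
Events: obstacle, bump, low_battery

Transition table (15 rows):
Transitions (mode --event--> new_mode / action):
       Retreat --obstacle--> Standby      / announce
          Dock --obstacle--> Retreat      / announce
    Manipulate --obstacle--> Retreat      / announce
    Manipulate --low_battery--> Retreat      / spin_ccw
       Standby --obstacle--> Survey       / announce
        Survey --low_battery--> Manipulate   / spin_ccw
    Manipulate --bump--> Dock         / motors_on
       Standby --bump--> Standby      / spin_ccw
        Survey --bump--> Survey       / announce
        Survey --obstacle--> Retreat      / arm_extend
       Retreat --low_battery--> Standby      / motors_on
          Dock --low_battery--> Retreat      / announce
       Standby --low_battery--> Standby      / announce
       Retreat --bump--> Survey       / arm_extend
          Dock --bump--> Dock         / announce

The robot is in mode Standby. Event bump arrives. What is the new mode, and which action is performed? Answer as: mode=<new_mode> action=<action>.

current mode = Standby; filter table to that mode:
  (Standby, obstacle) → (Survey, announce)
  (Standby, bump) → (Standby, spin_ccw)  ← event matches
  (Standby, low_battery) → (Standby, announce)
event = bump selects (Standby, spin_ccw)

mode=Standby action=spin_ccw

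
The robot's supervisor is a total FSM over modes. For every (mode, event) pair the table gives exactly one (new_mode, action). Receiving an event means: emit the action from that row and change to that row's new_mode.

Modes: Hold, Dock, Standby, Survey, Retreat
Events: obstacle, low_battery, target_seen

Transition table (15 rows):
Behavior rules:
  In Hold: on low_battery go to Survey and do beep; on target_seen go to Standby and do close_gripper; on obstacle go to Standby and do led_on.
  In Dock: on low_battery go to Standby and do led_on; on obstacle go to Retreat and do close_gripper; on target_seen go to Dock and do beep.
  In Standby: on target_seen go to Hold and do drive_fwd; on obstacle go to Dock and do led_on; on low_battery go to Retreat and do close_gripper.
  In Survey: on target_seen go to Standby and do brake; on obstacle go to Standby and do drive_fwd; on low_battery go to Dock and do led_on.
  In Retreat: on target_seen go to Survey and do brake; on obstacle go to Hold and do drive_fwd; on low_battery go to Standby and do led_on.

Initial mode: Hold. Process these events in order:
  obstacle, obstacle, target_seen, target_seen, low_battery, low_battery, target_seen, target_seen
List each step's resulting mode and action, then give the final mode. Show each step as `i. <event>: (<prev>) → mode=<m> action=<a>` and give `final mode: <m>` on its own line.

1. obstacle: (Hold) → mode=Standby action=led_on
2. obstacle: (Standby) → mode=Dock action=led_on
3. target_seen: (Dock) → mode=Dock action=beep
4. target_seen: (Dock) → mode=Dock action=beep
5. low_battery: (Dock) → mode=Standby action=led_on
6. low_battery: (Standby) → mode=Retreat action=close_gripper
7. target_seen: (Retreat) → mode=Survey action=brake
8. target_seen: (Survey) → mode=Standby action=brake

final mode: Standby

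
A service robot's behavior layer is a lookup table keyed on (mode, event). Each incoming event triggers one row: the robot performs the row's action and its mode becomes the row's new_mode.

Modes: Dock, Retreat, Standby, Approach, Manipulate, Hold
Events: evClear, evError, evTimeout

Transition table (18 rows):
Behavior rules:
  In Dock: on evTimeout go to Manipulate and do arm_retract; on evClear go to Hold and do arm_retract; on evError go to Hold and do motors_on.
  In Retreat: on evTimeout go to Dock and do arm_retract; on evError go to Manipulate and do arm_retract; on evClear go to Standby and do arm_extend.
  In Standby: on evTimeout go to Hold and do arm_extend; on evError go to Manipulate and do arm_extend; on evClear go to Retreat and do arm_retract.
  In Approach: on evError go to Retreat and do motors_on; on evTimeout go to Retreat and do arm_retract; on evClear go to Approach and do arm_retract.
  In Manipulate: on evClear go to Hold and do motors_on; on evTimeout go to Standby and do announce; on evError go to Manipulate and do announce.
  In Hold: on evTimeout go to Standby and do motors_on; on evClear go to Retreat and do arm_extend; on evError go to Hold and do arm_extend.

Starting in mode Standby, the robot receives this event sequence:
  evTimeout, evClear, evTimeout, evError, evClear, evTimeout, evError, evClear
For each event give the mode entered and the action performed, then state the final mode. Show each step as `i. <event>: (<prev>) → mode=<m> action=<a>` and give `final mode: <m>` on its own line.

final mode: Retreat

1. evTimeout: (Standby) → mode=Hold action=arm_extend
2. evClear: (Hold) → mode=Retreat action=arm_extend
3. evTimeout: (Retreat) → mode=Dock action=arm_retract
4. evError: (Dock) → mode=Hold action=motors_on
5. evClear: (Hold) → mode=Retreat action=arm_extend
6. evTimeout: (Retreat) → mode=Dock action=arm_retract
7. evError: (Dock) → mode=Hold action=motors_on
8. evClear: (Hold) → mode=Retreat action=arm_extend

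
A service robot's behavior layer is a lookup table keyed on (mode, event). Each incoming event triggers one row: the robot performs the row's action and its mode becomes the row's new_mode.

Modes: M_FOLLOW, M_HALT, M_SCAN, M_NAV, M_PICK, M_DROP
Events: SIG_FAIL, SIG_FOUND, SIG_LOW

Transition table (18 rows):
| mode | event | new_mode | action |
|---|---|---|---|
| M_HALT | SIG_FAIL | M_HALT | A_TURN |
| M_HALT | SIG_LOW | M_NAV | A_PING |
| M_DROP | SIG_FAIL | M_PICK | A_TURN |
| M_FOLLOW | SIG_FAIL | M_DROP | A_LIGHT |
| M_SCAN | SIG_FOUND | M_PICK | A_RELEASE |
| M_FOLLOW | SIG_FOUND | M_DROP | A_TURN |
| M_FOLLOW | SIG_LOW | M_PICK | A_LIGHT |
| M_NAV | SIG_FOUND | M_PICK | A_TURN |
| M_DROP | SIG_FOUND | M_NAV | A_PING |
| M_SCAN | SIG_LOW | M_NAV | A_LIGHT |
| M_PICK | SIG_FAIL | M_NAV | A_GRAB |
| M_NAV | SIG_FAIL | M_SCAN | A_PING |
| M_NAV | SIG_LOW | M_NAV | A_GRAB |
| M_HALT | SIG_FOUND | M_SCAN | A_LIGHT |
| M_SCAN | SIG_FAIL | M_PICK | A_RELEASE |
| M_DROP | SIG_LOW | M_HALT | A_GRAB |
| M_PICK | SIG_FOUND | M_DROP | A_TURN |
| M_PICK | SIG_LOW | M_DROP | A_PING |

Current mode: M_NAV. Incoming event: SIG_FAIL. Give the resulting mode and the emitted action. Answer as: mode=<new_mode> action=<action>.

mode=M_SCAN action=A_PING

current mode = M_NAV; filter table to that mode:
  (M_NAV, SIG_FOUND) → (M_PICK, A_TURN)
  (M_NAV, SIG_FAIL) → (M_SCAN, A_PING)  ← event matches
  (M_NAV, SIG_LOW) → (M_NAV, A_GRAB)
event = SIG_FAIL selects (M_SCAN, A_PING)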